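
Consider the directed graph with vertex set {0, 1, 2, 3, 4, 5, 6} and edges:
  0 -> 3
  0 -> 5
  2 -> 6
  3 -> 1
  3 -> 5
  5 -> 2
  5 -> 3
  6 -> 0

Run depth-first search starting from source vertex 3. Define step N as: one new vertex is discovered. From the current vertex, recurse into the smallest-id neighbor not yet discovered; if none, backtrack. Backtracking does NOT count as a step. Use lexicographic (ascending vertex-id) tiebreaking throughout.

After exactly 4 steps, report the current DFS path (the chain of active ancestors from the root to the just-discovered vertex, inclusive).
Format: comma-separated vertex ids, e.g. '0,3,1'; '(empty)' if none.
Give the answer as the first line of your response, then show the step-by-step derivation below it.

3,5,2

step 1: discover 3; path=3; order=3
step 2: discover 1; path=3>1; order=3,1
step 3: discover 5; path=3>5; order=3,1,5
step 4: discover 2; path=3>5>2; order=3,1,5,2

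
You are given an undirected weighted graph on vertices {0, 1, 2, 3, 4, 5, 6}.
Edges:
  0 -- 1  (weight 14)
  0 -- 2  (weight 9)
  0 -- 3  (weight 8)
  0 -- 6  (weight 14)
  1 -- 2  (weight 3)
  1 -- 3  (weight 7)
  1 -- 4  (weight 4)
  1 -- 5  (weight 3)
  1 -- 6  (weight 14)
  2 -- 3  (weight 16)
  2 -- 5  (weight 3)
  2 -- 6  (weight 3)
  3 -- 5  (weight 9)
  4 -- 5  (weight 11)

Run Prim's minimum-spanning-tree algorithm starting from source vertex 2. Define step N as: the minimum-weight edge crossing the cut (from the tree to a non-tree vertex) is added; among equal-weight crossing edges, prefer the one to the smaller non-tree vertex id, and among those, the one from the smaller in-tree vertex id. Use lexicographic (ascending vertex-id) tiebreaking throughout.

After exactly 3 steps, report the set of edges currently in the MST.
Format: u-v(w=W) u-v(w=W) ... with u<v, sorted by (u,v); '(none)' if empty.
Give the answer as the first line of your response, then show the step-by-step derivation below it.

1-2(w=3) 1-5(w=3) 2-6(w=3)

step 1: add edge 1-2 (w=3); MST = {1-2(w=3)}
step 2: add edge 1-5 (w=3); MST = {1-2(w=3) 1-5(w=3)}
step 3: add edge 2-6 (w=3); MST = {1-2(w=3) 1-5(w=3) 2-6(w=3)}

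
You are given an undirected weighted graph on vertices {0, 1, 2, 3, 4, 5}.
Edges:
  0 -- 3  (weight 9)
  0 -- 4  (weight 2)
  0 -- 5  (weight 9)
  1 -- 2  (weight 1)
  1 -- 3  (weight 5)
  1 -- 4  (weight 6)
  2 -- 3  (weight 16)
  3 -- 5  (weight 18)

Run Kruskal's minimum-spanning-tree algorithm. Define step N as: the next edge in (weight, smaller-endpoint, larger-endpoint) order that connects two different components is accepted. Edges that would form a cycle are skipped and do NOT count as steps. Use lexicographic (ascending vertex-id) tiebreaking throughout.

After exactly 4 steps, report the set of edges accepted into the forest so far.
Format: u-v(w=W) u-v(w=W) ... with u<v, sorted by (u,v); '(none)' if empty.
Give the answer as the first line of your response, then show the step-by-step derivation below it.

0-4(w=2) 1-2(w=1) 1-3(w=5) 1-4(w=6)

step 1: add edge 1-2 (w=1); MST = {1-2(w=1)}
step 2: add edge 0-4 (w=2); MST = {0-4(w=2) 1-2(w=1)}
step 3: add edge 1-3 (w=5); MST = {0-4(w=2) 1-2(w=1) 1-3(w=5)}
step 4: add edge 1-4 (w=6); MST = {0-4(w=2) 1-2(w=1) 1-3(w=5) 1-4(w=6)}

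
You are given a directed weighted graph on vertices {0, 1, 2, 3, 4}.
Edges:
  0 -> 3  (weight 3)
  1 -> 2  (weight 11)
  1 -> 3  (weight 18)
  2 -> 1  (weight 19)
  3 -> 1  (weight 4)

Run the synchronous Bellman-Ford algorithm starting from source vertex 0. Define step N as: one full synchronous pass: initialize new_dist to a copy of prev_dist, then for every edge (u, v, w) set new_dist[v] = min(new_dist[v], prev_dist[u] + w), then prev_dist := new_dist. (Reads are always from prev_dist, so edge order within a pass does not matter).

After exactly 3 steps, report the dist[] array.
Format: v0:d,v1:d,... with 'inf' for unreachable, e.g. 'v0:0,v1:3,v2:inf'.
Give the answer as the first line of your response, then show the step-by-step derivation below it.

v0:0,v1:7,v2:18,v3:3,v4:inf

step 1: dist = v0:0,v1:inf,v2:inf,v3:3,v4:inf
step 2: dist = v0:0,v1:7,v2:inf,v3:3,v4:inf
step 3: dist = v0:0,v1:7,v2:18,v3:3,v4:inf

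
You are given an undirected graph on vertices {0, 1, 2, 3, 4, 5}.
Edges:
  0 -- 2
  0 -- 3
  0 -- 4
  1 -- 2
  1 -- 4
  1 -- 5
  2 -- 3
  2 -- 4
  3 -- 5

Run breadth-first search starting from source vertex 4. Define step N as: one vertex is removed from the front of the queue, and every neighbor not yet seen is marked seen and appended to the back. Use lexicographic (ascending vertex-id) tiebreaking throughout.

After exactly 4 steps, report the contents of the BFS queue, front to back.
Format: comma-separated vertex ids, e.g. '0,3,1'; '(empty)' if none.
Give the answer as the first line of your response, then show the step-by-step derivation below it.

3,5

step 1: dequeue 4; queue=[0,1,2]; order=4
step 2: dequeue 0; queue=[1,2,3]; order=4,0
step 3: dequeue 1; queue=[2,3,5]; order=4,0,1
step 4: dequeue 2; queue=[3,5]; order=4,0,1,2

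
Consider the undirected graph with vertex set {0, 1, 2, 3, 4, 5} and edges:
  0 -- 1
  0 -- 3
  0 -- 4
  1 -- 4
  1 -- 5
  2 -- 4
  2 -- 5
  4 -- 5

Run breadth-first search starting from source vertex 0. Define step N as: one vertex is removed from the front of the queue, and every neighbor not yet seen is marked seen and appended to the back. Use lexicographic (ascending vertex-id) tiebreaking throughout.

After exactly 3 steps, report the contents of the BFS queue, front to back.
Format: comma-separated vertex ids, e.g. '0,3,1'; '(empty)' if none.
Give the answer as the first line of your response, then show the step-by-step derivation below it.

4,5

step 1: dequeue 0; queue=[1,3,4]; order=0
step 2: dequeue 1; queue=[3,4,5]; order=0,1
step 3: dequeue 3; queue=[4,5]; order=0,1,3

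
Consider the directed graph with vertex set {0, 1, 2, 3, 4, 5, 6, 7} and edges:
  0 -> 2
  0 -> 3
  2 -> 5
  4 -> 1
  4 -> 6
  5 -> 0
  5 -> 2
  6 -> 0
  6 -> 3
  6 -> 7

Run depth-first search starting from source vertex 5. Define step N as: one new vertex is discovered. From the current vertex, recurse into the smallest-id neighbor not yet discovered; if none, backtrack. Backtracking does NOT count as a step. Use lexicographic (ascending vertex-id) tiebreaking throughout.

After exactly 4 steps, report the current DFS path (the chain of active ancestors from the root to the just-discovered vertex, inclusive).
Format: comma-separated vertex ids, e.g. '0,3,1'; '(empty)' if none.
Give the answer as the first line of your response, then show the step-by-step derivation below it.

5,0,3

step 1: discover 5; path=5; order=5
step 2: discover 0; path=5>0; order=5,0
step 3: discover 2; path=5>0>2; order=5,0,2
step 4: discover 3; path=5>0>3; order=5,0,2,3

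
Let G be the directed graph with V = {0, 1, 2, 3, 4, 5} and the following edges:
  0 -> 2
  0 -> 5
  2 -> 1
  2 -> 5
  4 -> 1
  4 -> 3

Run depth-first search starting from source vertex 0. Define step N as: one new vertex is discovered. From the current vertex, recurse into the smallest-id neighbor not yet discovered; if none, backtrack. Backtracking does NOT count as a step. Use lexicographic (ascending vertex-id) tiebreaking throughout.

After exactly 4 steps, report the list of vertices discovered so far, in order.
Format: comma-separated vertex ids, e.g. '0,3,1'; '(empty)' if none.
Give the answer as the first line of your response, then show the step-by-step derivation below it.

0,2,1,5

step 1: discover 0; path=0; order=0
step 2: discover 2; path=0>2; order=0,2
step 3: discover 1; path=0>2>1; order=0,2,1
step 4: discover 5; path=0>2>5; order=0,2,1,5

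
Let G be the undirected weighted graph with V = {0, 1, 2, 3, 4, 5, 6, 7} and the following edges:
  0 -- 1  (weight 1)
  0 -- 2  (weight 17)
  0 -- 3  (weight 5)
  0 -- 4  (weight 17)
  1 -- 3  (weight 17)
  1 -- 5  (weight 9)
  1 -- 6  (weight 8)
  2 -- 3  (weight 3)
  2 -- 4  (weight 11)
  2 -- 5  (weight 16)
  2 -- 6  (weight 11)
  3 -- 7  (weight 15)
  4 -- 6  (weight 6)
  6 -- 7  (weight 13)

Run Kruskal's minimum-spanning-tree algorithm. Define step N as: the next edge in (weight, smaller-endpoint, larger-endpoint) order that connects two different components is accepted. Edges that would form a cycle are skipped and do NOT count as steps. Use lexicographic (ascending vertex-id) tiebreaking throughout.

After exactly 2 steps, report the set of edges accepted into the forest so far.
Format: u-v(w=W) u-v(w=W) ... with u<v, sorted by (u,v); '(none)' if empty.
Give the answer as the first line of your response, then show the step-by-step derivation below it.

0-1(w=1) 2-3(w=3)

step 1: add edge 0-1 (w=1); MST = {0-1(w=1)}
step 2: add edge 2-3 (w=3); MST = {0-1(w=1) 2-3(w=3)}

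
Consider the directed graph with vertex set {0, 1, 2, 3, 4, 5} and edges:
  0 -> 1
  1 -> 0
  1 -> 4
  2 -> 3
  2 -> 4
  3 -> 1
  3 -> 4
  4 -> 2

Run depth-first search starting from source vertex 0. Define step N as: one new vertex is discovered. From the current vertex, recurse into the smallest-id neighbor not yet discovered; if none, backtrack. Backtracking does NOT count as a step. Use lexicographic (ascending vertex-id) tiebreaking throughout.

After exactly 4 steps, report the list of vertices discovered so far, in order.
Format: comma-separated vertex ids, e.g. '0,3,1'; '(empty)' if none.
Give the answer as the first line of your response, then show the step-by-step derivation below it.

0,1,4,2

step 1: discover 0; path=0; order=0
step 2: discover 1; path=0>1; order=0,1
step 3: discover 4; path=0>1>4; order=0,1,4
step 4: discover 2; path=0>1>4>2; order=0,1,4,2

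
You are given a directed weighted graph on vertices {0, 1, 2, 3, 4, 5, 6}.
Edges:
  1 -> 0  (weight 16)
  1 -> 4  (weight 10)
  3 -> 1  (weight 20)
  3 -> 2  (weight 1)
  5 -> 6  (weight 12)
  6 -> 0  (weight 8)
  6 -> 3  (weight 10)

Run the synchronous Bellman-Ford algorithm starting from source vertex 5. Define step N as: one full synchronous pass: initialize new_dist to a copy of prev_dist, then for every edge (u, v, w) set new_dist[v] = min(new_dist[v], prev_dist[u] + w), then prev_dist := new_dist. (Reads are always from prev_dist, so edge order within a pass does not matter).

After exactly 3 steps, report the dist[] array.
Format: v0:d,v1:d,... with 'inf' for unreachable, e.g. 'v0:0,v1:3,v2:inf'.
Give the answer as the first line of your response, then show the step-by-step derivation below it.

v0:20,v1:42,v2:23,v3:22,v4:inf,v5:0,v6:12

step 1: dist = v0:inf,v1:inf,v2:inf,v3:inf,v4:inf,v5:0,v6:12
step 2: dist = v0:20,v1:inf,v2:inf,v3:22,v4:inf,v5:0,v6:12
step 3: dist = v0:20,v1:42,v2:23,v3:22,v4:inf,v5:0,v6:12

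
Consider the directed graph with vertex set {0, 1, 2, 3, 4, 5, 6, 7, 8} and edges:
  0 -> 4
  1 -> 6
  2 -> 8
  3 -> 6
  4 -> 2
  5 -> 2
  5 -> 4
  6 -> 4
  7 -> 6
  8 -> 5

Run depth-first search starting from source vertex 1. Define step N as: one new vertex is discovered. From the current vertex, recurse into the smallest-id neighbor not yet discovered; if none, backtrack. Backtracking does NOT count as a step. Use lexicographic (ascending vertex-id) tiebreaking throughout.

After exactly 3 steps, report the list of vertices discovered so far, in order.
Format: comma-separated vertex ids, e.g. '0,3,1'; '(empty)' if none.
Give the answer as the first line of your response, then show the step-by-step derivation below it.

1,6,4

step 1: discover 1; path=1; order=1
step 2: discover 6; path=1>6; order=1,6
step 3: discover 4; path=1>6>4; order=1,6,4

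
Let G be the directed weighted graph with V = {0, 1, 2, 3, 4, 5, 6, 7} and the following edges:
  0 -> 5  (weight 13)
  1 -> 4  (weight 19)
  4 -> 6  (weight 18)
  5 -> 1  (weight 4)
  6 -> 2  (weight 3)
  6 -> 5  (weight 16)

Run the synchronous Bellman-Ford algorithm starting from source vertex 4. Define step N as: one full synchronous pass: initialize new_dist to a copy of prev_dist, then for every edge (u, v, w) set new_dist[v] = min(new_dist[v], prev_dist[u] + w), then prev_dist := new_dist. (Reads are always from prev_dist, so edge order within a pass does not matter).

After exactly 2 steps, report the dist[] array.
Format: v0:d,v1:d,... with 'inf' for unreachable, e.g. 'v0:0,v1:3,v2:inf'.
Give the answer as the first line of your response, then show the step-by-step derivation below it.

v0:inf,v1:inf,v2:21,v3:inf,v4:0,v5:34,v6:18,v7:inf

step 1: dist = v0:inf,v1:inf,v2:inf,v3:inf,v4:0,v5:inf,v6:18,v7:inf
step 2: dist = v0:inf,v1:inf,v2:21,v3:inf,v4:0,v5:34,v6:18,v7:inf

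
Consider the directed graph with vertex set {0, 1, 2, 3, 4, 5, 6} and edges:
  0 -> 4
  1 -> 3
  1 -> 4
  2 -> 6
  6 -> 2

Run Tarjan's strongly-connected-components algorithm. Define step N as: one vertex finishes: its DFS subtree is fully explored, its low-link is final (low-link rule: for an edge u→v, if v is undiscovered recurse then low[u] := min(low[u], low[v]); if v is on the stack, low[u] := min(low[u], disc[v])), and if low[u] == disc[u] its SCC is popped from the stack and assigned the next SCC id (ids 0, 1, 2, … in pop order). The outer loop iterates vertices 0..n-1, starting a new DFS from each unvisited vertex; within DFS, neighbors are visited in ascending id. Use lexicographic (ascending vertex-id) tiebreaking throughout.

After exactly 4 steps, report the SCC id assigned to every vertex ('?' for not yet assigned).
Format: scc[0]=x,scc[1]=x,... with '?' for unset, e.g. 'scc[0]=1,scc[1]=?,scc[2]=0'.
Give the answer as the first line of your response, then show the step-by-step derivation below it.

scc[0]=1,scc[1]=3,scc[2]=?,scc[3]=2,scc[4]=0,scc[5]=?,scc[6]=?

step 1: low=(low[0]=0,low[1]=?,low[2]=?,low[3]=?,low[4]=1,low[5]=?,low[6]=?); scc=(scc[0]=?,scc[1]=?,scc[2]=?,scc[3]=?,scc[4]=0,scc[5]=?,scc[6]=?)
step 2: low=(low[0]=0,low[1]=?,low[2]=?,low[3]=?,low[4]=1,low[5]=?,low[6]=?); scc=(scc[0]=1,scc[1]=?,scc[2]=?,scc[3]=?,scc[4]=0,scc[5]=?,scc[6]=?)
step 3: low=(low[0]=0,low[1]=2,low[2]=?,low[3]=3,low[4]=1,low[5]=?,low[6]=?); scc=(scc[0]=1,scc[1]=?,scc[2]=?,scc[3]=2,scc[4]=0,scc[5]=?,scc[6]=?)
step 4: low=(low[0]=0,low[1]=2,low[2]=?,low[3]=3,low[4]=1,low[5]=?,low[6]=?); scc=(scc[0]=1,scc[1]=3,scc[2]=?,scc[3]=2,scc[4]=0,scc[5]=?,scc[6]=?)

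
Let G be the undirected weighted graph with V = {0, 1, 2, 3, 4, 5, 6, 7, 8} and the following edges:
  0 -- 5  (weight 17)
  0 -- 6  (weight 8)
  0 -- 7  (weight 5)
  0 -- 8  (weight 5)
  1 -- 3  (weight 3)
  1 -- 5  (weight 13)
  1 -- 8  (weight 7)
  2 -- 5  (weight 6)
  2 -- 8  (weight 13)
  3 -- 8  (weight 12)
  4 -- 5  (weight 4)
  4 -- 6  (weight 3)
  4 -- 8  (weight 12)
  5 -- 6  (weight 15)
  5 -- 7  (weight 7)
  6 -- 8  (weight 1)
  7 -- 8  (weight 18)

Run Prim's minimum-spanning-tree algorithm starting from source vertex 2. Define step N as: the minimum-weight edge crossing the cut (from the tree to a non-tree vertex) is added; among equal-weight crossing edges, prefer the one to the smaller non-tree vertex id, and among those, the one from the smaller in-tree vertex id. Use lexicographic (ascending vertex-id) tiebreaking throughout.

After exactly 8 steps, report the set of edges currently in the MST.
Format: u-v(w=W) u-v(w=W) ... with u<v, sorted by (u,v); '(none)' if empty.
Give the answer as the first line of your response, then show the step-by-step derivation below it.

0-7(w=5) 0-8(w=5) 1-3(w=3) 1-8(w=7) 2-5(w=6) 4-5(w=4) 4-6(w=3) 6-8(w=1)

step 1: add edge 2-5 (w=6); MST = {2-5(w=6)}
step 2: add edge 4-5 (w=4); MST = {2-5(w=6) 4-5(w=4)}
step 3: add edge 4-6 (w=3); MST = {2-5(w=6) 4-5(w=4) 4-6(w=3)}
step 4: add edge 6-8 (w=1); MST = {2-5(w=6) 4-5(w=4) 4-6(w=3) 6-8(w=1)}
step 5: add edge 0-8 (w=5); MST = {0-8(w=5) 2-5(w=6) 4-5(w=4) 4-6(w=3) 6-8(w=1)}
step 6: add edge 0-7 (w=5); MST = {0-7(w=5) 0-8(w=5) 2-5(w=6) 4-5(w=4) 4-6(w=3) 6-8(w=1)}
step 7: add edge 1-8 (w=7); MST = {0-7(w=5) 0-8(w=5) 1-8(w=7) 2-5(w=6) 4-5(w=4) 4-6(w=3) 6-8(w=1)}
step 8: add edge 1-3 (w=3); MST = {0-7(w=5) 0-8(w=5) 1-3(w=3) 1-8(w=7) 2-5(w=6) 4-5(w=4) 4-6(w=3) 6-8(w=1)}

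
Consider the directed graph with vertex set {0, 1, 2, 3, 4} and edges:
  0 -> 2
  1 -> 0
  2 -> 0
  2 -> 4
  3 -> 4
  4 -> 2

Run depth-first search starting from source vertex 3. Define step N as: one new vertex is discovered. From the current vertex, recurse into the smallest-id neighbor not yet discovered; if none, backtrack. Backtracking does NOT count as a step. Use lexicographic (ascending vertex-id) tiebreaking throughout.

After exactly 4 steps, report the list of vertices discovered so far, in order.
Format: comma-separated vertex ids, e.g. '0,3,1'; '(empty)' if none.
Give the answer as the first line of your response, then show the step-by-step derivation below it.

3,4,2,0

step 1: discover 3; path=3; order=3
step 2: discover 4; path=3>4; order=3,4
step 3: discover 2; path=3>4>2; order=3,4,2
step 4: discover 0; path=3>4>2>0; order=3,4,2,0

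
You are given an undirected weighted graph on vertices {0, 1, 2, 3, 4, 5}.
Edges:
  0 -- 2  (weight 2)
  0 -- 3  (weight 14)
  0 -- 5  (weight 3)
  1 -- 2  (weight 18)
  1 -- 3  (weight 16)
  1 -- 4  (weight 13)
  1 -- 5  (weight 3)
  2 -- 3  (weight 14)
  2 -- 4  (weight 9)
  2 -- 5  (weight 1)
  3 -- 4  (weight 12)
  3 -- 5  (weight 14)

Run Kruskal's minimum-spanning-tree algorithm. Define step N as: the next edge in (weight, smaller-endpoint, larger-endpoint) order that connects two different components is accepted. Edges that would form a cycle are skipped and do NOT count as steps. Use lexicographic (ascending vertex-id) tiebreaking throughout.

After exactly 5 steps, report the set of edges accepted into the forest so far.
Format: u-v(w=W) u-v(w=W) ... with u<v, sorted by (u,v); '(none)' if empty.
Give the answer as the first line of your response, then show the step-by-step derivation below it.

0-2(w=2) 1-5(w=3) 2-4(w=9) 2-5(w=1) 3-4(w=12)

step 1: add edge 2-5 (w=1); MST = {2-5(w=1)}
step 2: add edge 0-2 (w=2); MST = {0-2(w=2) 2-5(w=1)}
step 3: add edge 1-5 (w=3); MST = {0-2(w=2) 1-5(w=3) 2-5(w=1)}
step 4: add edge 2-4 (w=9); MST = {0-2(w=2) 1-5(w=3) 2-4(w=9) 2-5(w=1)}
step 5: add edge 3-4 (w=12); MST = {0-2(w=2) 1-5(w=3) 2-4(w=9) 2-5(w=1) 3-4(w=12)}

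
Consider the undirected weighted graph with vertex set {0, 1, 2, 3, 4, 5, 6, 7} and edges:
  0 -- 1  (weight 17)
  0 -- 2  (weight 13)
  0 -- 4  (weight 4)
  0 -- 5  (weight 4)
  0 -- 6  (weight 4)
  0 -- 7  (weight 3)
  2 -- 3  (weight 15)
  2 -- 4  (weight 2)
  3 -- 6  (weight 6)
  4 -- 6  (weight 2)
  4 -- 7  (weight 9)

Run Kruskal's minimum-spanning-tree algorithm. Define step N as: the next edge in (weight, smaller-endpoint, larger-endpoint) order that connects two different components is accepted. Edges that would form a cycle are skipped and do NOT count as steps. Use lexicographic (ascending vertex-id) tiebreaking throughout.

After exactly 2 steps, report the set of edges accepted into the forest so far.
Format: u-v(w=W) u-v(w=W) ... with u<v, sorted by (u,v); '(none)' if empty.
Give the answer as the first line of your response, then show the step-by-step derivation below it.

2-4(w=2) 4-6(w=2)

step 1: add edge 2-4 (w=2); MST = {2-4(w=2)}
step 2: add edge 4-6 (w=2); MST = {2-4(w=2) 4-6(w=2)}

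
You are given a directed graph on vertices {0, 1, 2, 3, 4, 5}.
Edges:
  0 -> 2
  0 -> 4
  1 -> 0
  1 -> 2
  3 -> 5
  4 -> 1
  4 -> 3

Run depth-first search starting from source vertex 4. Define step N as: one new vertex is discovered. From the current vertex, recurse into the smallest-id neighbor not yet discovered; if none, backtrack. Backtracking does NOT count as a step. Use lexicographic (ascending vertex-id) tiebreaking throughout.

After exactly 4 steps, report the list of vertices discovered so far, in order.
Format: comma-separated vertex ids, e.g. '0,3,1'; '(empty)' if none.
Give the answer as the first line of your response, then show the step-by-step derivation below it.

4,1,0,2

step 1: discover 4; path=4; order=4
step 2: discover 1; path=4>1; order=4,1
step 3: discover 0; path=4>1>0; order=4,1,0
step 4: discover 2; path=4>1>0>2; order=4,1,0,2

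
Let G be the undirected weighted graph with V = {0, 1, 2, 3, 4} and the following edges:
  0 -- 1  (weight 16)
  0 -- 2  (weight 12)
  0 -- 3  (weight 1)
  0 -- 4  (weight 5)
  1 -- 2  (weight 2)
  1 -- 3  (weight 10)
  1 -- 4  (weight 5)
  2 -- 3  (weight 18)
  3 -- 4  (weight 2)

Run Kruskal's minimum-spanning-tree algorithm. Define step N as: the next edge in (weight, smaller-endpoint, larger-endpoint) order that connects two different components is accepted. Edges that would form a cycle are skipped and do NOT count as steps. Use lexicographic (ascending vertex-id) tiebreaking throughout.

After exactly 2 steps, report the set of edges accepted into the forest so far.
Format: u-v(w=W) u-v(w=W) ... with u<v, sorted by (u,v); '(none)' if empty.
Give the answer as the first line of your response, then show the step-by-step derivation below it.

0-3(w=1) 1-2(w=2)

step 1: add edge 0-3 (w=1); MST = {0-3(w=1)}
step 2: add edge 1-2 (w=2); MST = {0-3(w=1) 1-2(w=2)}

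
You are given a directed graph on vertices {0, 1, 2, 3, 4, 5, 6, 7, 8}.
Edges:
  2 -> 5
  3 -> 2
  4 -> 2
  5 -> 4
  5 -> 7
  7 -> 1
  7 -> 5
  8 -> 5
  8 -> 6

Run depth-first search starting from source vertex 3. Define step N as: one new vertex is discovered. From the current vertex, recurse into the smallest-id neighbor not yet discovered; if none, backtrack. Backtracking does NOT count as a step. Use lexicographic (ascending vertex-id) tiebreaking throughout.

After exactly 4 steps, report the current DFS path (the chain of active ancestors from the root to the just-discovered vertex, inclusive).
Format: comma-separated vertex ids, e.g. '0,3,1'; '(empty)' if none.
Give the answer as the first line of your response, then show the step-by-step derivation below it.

3,2,5,4

step 1: discover 3; path=3; order=3
step 2: discover 2; path=3>2; order=3,2
step 3: discover 5; path=3>2>5; order=3,2,5
step 4: discover 4; path=3>2>5>4; order=3,2,5,4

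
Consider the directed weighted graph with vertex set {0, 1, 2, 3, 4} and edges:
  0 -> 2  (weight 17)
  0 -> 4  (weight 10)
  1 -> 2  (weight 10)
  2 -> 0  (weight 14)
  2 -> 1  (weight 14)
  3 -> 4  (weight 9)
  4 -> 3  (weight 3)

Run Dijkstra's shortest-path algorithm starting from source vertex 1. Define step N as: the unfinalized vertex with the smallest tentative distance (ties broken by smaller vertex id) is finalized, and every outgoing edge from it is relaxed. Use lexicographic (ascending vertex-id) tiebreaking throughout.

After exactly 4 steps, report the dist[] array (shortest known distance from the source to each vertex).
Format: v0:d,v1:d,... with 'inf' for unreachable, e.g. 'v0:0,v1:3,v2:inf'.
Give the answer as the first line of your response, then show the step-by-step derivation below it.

v0:24,v1:0,v2:10,v3:37,v4:34

step 1: dist = v0:inf,v1:0,v2:10,v3:inf,v4:inf
step 2: dist = v0:24,v1:0,v2:10,v3:inf,v4:inf
step 3: dist = v0:24,v1:0,v2:10,v3:inf,v4:34
step 4: dist = v0:24,v1:0,v2:10,v3:37,v4:34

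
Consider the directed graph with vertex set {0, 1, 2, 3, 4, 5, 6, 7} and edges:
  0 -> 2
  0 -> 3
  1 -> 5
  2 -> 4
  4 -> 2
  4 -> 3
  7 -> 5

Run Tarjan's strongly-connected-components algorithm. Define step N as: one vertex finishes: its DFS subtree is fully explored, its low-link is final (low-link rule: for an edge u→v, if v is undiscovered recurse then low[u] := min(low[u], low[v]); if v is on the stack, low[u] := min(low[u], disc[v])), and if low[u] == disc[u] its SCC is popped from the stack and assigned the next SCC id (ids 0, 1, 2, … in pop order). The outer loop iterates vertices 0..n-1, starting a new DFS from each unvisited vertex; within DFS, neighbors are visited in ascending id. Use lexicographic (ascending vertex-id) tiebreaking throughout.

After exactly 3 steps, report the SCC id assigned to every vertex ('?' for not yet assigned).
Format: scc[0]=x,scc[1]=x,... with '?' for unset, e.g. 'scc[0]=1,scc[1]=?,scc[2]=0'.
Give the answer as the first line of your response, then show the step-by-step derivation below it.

scc[0]=?,scc[1]=?,scc[2]=1,scc[3]=0,scc[4]=1,scc[5]=?,scc[6]=?,scc[7]=?

step 1: low=(low[0]=0,low[1]=?,low[2]=1,low[3]=3,low[4]=1,low[5]=?,low[6]=?,low[7]=?); scc=(scc[0]=?,scc[1]=?,scc[2]=?,scc[3]=0,scc[4]=?,scc[5]=?,scc[6]=?,scc[7]=?)
step 2: low=(low[0]=0,low[1]=?,low[2]=1,low[3]=3,low[4]=1,low[5]=?,low[6]=?,low[7]=?); scc=(scc[0]=?,scc[1]=?,scc[2]=?,scc[3]=0,scc[4]=?,scc[5]=?,scc[6]=?,scc[7]=?)
step 3: low=(low[0]=0,low[1]=?,low[2]=1,low[3]=3,low[4]=1,low[5]=?,low[6]=?,low[7]=?); scc=(scc[0]=?,scc[1]=?,scc[2]=1,scc[3]=0,scc[4]=1,scc[5]=?,scc[6]=?,scc[7]=?)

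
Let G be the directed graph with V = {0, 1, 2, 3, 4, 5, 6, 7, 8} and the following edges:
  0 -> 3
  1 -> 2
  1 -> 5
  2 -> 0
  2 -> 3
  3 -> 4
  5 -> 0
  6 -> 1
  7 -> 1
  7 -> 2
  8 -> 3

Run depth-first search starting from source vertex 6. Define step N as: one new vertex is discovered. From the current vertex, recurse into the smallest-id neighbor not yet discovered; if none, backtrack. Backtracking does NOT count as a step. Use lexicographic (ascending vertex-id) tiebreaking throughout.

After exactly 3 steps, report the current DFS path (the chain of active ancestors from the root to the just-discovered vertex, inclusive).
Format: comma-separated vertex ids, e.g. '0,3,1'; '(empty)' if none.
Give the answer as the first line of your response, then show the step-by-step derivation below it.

6,1,2

step 1: discover 6; path=6; order=6
step 2: discover 1; path=6>1; order=6,1
step 3: discover 2; path=6>1>2; order=6,1,2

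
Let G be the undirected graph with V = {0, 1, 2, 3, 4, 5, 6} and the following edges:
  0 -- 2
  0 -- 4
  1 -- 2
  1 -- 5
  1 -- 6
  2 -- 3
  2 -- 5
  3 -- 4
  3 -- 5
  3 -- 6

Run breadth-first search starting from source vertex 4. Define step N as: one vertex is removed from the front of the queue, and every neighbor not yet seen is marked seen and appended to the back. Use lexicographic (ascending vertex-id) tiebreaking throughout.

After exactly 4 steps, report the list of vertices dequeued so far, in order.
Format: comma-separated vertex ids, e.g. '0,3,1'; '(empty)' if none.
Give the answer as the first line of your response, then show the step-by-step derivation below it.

4,0,3,2

step 1: dequeue 4; queue=[0,3]; order=4
step 2: dequeue 0; queue=[3,2]; order=4,0
step 3: dequeue 3; queue=[2,5,6]; order=4,0,3
step 4: dequeue 2; queue=[5,6,1]; order=4,0,3,2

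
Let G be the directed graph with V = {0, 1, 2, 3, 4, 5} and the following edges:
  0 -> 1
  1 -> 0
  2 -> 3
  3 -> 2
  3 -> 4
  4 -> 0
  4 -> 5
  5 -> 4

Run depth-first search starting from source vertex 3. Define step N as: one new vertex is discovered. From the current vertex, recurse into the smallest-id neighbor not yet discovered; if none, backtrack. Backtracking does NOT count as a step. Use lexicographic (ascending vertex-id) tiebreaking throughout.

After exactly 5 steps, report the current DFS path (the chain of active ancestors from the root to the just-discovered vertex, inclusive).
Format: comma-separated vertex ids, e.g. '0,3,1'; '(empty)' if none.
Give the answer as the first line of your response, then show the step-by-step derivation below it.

3,4,0,1

step 1: discover 3; path=3; order=3
step 2: discover 2; path=3>2; order=3,2
step 3: discover 4; path=3>4; order=3,2,4
step 4: discover 0; path=3>4>0; order=3,2,4,0
step 5: discover 1; path=3>4>0>1; order=3,2,4,0,1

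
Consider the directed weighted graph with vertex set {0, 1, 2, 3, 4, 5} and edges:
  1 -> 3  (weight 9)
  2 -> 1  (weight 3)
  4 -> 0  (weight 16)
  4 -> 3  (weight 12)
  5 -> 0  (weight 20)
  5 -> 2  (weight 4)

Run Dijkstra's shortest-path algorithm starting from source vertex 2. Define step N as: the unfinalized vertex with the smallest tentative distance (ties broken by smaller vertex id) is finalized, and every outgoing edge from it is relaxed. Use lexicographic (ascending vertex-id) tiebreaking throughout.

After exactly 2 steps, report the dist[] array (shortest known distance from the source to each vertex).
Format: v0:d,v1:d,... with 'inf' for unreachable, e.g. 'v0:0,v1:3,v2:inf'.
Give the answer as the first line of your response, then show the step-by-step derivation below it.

v0:inf,v1:3,v2:0,v3:12,v4:inf,v5:inf

step 1: dist = v0:inf,v1:3,v2:0,v3:inf,v4:inf,v5:inf
step 2: dist = v0:inf,v1:3,v2:0,v3:12,v4:inf,v5:inf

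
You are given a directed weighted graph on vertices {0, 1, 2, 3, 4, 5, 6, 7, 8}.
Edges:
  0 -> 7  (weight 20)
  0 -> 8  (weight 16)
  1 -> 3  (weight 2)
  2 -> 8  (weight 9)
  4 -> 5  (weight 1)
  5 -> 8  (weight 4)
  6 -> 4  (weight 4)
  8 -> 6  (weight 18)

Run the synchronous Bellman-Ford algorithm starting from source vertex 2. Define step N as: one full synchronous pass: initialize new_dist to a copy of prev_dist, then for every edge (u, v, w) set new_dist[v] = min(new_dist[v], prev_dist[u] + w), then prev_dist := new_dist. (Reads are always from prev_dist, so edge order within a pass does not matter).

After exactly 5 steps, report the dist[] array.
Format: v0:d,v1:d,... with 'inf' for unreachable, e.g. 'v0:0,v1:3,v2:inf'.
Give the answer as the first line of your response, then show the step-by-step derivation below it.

v0:inf,v1:inf,v2:0,v3:inf,v4:31,v5:32,v6:27,v7:inf,v8:9

step 1: dist = v0:inf,v1:inf,v2:0,v3:inf,v4:inf,v5:inf,v6:inf,v7:inf,v8:9
step 2: dist = v0:inf,v1:inf,v2:0,v3:inf,v4:inf,v5:inf,v6:27,v7:inf,v8:9
step 3: dist = v0:inf,v1:inf,v2:0,v3:inf,v4:31,v5:inf,v6:27,v7:inf,v8:9
step 4: dist = v0:inf,v1:inf,v2:0,v3:inf,v4:31,v5:32,v6:27,v7:inf,v8:9
step 5: dist = v0:inf,v1:inf,v2:0,v3:inf,v4:31,v5:32,v6:27,v7:inf,v8:9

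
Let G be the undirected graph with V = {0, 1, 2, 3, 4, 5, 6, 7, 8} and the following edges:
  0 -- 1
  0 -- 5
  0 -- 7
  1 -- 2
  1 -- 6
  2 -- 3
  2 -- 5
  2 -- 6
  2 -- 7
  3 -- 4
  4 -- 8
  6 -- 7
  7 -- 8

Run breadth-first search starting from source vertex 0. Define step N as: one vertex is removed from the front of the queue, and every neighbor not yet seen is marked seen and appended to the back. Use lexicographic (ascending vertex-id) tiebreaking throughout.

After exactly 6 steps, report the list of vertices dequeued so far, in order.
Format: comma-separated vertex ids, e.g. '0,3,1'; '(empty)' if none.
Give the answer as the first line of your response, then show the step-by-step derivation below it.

0,1,5,7,2,6

step 1: dequeue 0; queue=[1,5,7]; order=0
step 2: dequeue 1; queue=[5,7,2,6]; order=0,1
step 3: dequeue 5; queue=[7,2,6]; order=0,1,5
step 4: dequeue 7; queue=[2,6,8]; order=0,1,5,7
step 5: dequeue 2; queue=[6,8,3]; order=0,1,5,7,2
step 6: dequeue 6; queue=[8,3]; order=0,1,5,7,2,6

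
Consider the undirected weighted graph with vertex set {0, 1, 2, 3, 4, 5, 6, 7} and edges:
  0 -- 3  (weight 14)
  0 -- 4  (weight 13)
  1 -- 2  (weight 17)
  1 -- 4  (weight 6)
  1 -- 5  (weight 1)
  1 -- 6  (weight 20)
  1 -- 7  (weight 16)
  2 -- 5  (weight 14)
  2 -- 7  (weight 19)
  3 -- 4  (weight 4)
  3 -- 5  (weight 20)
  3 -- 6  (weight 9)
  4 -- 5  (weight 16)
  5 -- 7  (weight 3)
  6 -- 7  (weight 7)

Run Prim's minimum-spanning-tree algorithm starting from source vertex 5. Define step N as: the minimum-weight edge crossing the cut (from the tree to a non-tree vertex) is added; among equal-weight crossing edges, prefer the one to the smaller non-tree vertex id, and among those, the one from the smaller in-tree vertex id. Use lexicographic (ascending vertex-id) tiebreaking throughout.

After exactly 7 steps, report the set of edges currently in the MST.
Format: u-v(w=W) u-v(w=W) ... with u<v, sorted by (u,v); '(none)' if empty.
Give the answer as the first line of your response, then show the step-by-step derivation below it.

0-4(w=13) 1-4(w=6) 1-5(w=1) 2-5(w=14) 3-4(w=4) 5-7(w=3) 6-7(w=7)

step 1: add edge 1-5 (w=1); MST = {1-5(w=1)}
step 2: add edge 5-7 (w=3); MST = {1-5(w=1) 5-7(w=3)}
step 3: add edge 1-4 (w=6); MST = {1-4(w=6) 1-5(w=1) 5-7(w=3)}
step 4: add edge 3-4 (w=4); MST = {1-4(w=6) 1-5(w=1) 3-4(w=4) 5-7(w=3)}
step 5: add edge 6-7 (w=7); MST = {1-4(w=6) 1-5(w=1) 3-4(w=4) 5-7(w=3) 6-7(w=7)}
step 6: add edge 0-4 (w=13); MST = {0-4(w=13) 1-4(w=6) 1-5(w=1) 3-4(w=4) 5-7(w=3) 6-7(w=7)}
step 7: add edge 2-5 (w=14); MST = {0-4(w=13) 1-4(w=6) 1-5(w=1) 2-5(w=14) 3-4(w=4) 5-7(w=3) 6-7(w=7)}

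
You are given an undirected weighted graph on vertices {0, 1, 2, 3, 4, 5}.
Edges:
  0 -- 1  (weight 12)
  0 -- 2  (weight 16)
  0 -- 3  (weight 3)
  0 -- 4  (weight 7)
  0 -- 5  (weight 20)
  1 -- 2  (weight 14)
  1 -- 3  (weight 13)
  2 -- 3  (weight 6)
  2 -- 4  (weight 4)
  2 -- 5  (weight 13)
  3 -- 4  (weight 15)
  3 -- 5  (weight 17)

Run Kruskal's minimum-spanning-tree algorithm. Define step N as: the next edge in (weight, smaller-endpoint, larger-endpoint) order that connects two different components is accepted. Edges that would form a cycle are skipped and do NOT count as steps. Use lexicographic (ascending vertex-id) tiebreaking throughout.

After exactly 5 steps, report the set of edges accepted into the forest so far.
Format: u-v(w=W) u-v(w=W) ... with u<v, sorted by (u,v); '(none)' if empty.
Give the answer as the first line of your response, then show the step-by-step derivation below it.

0-1(w=12) 0-3(w=3) 2-3(w=6) 2-4(w=4) 2-5(w=13)

step 1: add edge 0-3 (w=3); MST = {0-3(w=3)}
step 2: add edge 2-4 (w=4); MST = {0-3(w=3) 2-4(w=4)}
step 3: add edge 2-3 (w=6); MST = {0-3(w=3) 2-3(w=6) 2-4(w=4)}
step 4: add edge 0-1 (w=12); MST = {0-1(w=12) 0-3(w=3) 2-3(w=6) 2-4(w=4)}
step 5: add edge 2-5 (w=13); MST = {0-1(w=12) 0-3(w=3) 2-3(w=6) 2-4(w=4) 2-5(w=13)}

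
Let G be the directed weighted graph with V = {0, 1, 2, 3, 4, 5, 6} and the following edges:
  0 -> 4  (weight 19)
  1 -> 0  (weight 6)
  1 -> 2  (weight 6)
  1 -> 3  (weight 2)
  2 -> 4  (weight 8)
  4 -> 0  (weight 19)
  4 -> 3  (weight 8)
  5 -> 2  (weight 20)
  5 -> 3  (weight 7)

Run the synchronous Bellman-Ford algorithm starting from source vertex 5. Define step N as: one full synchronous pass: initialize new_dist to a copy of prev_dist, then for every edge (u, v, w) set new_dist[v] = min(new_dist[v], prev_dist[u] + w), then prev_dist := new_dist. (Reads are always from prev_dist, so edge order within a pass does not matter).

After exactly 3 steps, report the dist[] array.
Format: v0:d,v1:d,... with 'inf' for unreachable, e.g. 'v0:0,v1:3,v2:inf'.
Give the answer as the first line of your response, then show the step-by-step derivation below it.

v0:47,v1:inf,v2:20,v3:7,v4:28,v5:0,v6:inf

step 1: dist = v0:inf,v1:inf,v2:20,v3:7,v4:inf,v5:0,v6:inf
step 2: dist = v0:inf,v1:inf,v2:20,v3:7,v4:28,v5:0,v6:inf
step 3: dist = v0:47,v1:inf,v2:20,v3:7,v4:28,v5:0,v6:inf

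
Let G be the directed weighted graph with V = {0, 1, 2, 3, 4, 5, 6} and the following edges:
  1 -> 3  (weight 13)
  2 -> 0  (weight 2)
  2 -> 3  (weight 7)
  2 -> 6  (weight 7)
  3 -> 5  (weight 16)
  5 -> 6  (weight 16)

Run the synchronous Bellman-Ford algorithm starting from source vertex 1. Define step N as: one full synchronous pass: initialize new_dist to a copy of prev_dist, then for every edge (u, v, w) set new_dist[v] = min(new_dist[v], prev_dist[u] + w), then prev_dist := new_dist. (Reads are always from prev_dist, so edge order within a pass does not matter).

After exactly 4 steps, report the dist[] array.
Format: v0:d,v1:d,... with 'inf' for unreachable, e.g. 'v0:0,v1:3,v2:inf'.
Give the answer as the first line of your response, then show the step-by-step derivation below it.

v0:inf,v1:0,v2:inf,v3:13,v4:inf,v5:29,v6:45

step 1: dist = v0:inf,v1:0,v2:inf,v3:13,v4:inf,v5:inf,v6:inf
step 2: dist = v0:inf,v1:0,v2:inf,v3:13,v4:inf,v5:29,v6:inf
step 3: dist = v0:inf,v1:0,v2:inf,v3:13,v4:inf,v5:29,v6:45
step 4: dist = v0:inf,v1:0,v2:inf,v3:13,v4:inf,v5:29,v6:45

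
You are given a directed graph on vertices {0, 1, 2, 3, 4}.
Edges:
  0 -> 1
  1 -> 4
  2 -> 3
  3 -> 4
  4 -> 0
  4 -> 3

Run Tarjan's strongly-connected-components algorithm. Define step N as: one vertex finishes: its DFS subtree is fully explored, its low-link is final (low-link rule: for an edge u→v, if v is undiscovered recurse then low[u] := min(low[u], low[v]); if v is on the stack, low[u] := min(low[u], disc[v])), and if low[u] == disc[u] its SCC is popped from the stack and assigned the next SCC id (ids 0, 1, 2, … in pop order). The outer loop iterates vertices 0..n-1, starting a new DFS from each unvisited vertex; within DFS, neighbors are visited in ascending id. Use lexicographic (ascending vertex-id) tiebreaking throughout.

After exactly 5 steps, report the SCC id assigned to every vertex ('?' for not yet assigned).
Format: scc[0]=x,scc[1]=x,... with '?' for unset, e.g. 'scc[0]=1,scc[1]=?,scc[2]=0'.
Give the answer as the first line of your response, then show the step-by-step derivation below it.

scc[0]=0,scc[1]=0,scc[2]=1,scc[3]=0,scc[4]=0

step 1: low=(low[0]=0,low[1]=1,low[2]=?,low[3]=2,low[4]=0); scc=(scc[0]=?,scc[1]=?,scc[2]=?,scc[3]=?,scc[4]=?)
step 2: low=(low[0]=0,low[1]=1,low[2]=?,low[3]=2,low[4]=0); scc=(scc[0]=?,scc[1]=?,scc[2]=?,scc[3]=?,scc[4]=?)
step 3: low=(low[0]=0,low[1]=0,low[2]=?,low[3]=2,low[4]=0); scc=(scc[0]=?,scc[1]=?,scc[2]=?,scc[3]=?,scc[4]=?)
step 4: low=(low[0]=0,low[1]=0,low[2]=?,low[3]=2,low[4]=0); scc=(scc[0]=0,scc[1]=0,scc[2]=?,scc[3]=0,scc[4]=0)
step 5: low=(low[0]=0,low[1]=0,low[2]=4,low[3]=2,low[4]=0); scc=(scc[0]=0,scc[1]=0,scc[2]=1,scc[3]=0,scc[4]=0)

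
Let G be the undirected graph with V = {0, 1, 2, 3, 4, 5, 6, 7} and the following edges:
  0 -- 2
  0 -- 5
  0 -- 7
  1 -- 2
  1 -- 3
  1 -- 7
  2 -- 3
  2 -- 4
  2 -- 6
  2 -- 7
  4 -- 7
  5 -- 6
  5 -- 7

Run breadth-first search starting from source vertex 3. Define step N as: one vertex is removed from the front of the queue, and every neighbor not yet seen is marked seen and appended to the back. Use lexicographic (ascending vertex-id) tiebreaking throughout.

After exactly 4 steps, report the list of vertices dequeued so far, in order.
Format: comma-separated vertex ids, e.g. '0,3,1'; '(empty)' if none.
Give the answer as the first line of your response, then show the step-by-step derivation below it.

3,1,2,7

step 1: dequeue 3; queue=[1,2]; order=3
step 2: dequeue 1; queue=[2,7]; order=3,1
step 3: dequeue 2; queue=[7,0,4,6]; order=3,1,2
step 4: dequeue 7; queue=[0,4,6,5]; order=3,1,2,7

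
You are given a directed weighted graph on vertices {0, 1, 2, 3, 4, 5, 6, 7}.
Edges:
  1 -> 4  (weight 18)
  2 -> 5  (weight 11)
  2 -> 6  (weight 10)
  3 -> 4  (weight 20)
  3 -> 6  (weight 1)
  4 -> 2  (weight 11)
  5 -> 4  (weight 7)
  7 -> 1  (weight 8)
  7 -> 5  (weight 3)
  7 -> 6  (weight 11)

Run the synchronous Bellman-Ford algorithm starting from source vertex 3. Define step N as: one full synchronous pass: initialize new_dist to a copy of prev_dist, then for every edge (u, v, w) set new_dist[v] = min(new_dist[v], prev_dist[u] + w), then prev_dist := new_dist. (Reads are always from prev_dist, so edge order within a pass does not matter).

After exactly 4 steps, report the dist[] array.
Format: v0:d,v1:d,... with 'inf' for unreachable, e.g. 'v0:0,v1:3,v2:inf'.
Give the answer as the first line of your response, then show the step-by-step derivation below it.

v0:inf,v1:inf,v2:31,v3:0,v4:20,v5:42,v6:1,v7:inf

step 1: dist = v0:inf,v1:inf,v2:inf,v3:0,v4:20,v5:inf,v6:1,v7:inf
step 2: dist = v0:inf,v1:inf,v2:31,v3:0,v4:20,v5:inf,v6:1,v7:inf
step 3: dist = v0:inf,v1:inf,v2:31,v3:0,v4:20,v5:42,v6:1,v7:inf
step 4: dist = v0:inf,v1:inf,v2:31,v3:0,v4:20,v5:42,v6:1,v7:inf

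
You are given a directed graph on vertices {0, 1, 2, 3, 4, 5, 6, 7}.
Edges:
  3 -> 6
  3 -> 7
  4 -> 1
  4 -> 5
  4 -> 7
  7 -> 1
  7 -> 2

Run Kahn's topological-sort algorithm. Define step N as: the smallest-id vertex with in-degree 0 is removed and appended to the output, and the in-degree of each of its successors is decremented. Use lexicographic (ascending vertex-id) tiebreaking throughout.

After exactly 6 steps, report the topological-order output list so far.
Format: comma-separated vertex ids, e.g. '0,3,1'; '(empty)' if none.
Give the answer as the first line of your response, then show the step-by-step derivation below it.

0,3,4,5,6,7

step 1: output 0; order=[0]; indeg=(0,2,1,0,0,1,1,2)
step 2: output 3; order=[0,3]; indeg=(0,2,1,0,0,1,0,1)
step 3: output 4; order=[0,3,4]; indeg=(0,1,1,0,0,0,0,0)
step 4: output 5; order=[0,3,4,5]; indeg=(0,1,1,0,0,0,0,0)
step 5: output 6; order=[0,3,4,5,6]; indeg=(0,1,1,0,0,0,0,0)
step 6: output 7; order=[0,3,4,5,6,7]; indeg=(0,0,0,0,0,0,0,0)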